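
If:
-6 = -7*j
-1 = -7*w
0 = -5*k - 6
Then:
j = 6/7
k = -6/5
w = 1/7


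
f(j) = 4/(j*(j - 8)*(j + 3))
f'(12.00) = 0.00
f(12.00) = 0.01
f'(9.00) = -0.04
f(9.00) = 0.04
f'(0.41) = 0.98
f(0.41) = -0.38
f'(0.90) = 0.20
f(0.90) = -0.16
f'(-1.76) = -0.03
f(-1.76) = 0.19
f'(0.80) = 0.25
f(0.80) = -0.18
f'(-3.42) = -0.67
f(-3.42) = -0.24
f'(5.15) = -0.00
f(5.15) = -0.03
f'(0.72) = 0.31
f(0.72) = -0.21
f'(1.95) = 0.04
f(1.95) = -0.07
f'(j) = -4/(j*(j - 8)*(j + 3)^2) - 4/(j*(j - 8)^2*(j + 3)) - 4/(j^2*(j - 8)*(j + 3))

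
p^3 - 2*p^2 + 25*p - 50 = (p - 2)*(p - 5*I)*(p + 5*I)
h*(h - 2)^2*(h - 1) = h^4 - 5*h^3 + 8*h^2 - 4*h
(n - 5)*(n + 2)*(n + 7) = n^3 + 4*n^2 - 31*n - 70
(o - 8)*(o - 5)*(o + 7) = o^3 - 6*o^2 - 51*o + 280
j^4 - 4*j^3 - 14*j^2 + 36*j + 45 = (j - 5)*(j - 3)*(j + 1)*(j + 3)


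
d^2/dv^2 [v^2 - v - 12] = 2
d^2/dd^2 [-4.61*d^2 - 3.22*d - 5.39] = -9.22000000000000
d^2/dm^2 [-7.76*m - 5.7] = 0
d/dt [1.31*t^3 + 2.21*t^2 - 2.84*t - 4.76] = 3.93*t^2 + 4.42*t - 2.84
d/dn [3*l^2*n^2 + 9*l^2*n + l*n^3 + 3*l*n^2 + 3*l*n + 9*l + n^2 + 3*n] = 6*l^2*n + 9*l^2 + 3*l*n^2 + 6*l*n + 3*l + 2*n + 3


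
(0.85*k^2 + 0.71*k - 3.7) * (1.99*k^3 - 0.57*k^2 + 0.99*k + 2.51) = 1.6915*k^5 + 0.9284*k^4 - 6.9262*k^3 + 4.9454*k^2 - 1.8809*k - 9.287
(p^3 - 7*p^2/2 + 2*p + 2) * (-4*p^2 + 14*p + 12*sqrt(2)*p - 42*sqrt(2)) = -4*p^5 + 12*sqrt(2)*p^4 + 28*p^4 - 84*sqrt(2)*p^3 - 57*p^3 + 20*p^2 + 171*sqrt(2)*p^2 - 60*sqrt(2)*p + 28*p - 84*sqrt(2)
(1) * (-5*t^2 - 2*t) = -5*t^2 - 2*t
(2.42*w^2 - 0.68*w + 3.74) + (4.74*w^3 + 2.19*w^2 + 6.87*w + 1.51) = 4.74*w^3 + 4.61*w^2 + 6.19*w + 5.25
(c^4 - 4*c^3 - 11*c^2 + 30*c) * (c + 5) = c^5 + c^4 - 31*c^3 - 25*c^2 + 150*c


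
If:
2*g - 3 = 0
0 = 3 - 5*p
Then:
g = 3/2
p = 3/5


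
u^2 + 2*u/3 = u*(u + 2/3)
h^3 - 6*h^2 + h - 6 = (h - 6)*(h - I)*(h + I)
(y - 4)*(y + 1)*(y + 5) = y^3 + 2*y^2 - 19*y - 20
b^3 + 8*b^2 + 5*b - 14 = (b - 1)*(b + 2)*(b + 7)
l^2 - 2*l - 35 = (l - 7)*(l + 5)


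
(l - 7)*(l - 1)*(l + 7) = l^3 - l^2 - 49*l + 49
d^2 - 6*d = d*(d - 6)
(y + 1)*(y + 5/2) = y^2 + 7*y/2 + 5/2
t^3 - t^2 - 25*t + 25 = (t - 5)*(t - 1)*(t + 5)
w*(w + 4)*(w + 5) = w^3 + 9*w^2 + 20*w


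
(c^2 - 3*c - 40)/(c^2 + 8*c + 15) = (c - 8)/(c + 3)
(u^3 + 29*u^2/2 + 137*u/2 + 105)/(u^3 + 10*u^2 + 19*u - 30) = (u + 7/2)/(u - 1)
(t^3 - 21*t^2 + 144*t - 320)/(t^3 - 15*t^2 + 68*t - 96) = (t^2 - 13*t + 40)/(t^2 - 7*t + 12)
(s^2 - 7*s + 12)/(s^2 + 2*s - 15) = (s - 4)/(s + 5)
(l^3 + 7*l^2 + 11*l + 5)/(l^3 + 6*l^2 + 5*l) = (l + 1)/l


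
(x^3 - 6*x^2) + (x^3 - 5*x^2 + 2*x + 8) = 2*x^3 - 11*x^2 + 2*x + 8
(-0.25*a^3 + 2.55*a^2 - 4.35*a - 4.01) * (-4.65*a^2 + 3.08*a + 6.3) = 1.1625*a^5 - 12.6275*a^4 + 26.5065*a^3 + 21.3135*a^2 - 39.7558*a - 25.263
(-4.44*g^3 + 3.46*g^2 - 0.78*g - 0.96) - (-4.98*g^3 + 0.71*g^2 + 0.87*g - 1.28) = 0.54*g^3 + 2.75*g^2 - 1.65*g + 0.32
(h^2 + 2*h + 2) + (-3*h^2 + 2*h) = -2*h^2 + 4*h + 2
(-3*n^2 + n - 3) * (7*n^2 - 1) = -21*n^4 + 7*n^3 - 18*n^2 - n + 3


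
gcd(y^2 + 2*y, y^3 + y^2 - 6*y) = y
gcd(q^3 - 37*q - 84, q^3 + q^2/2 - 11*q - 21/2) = q + 3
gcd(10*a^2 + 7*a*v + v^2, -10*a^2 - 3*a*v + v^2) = 2*a + v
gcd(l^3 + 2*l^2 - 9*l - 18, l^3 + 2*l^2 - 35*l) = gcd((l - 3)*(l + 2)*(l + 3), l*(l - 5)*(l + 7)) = 1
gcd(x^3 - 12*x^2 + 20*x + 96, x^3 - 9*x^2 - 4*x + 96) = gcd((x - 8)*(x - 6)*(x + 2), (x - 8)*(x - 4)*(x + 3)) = x - 8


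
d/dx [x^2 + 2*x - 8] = 2*x + 2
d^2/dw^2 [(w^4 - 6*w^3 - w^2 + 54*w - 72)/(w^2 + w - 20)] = 2*(w^3 + 15*w^2 + 75*w + 13)/(w^3 + 15*w^2 + 75*w + 125)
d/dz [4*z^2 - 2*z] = 8*z - 2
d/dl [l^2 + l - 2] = 2*l + 1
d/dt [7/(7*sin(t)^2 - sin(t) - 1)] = 7*(1 - 14*sin(t))*cos(t)/(-7*sin(t)^2 + sin(t) + 1)^2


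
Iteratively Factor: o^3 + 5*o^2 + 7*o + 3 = (o + 1)*(o^2 + 4*o + 3) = (o + 1)^2*(o + 3)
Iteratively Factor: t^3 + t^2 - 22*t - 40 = (t + 4)*(t^2 - 3*t - 10) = (t + 2)*(t + 4)*(t - 5)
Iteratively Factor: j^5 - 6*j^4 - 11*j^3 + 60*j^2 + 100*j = (j - 5)*(j^4 - j^3 - 16*j^2 - 20*j) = (j - 5)^2*(j^3 + 4*j^2 + 4*j) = (j - 5)^2*(j + 2)*(j^2 + 2*j) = j*(j - 5)^2*(j + 2)*(j + 2)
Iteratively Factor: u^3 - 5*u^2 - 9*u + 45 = (u - 3)*(u^2 - 2*u - 15) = (u - 5)*(u - 3)*(u + 3)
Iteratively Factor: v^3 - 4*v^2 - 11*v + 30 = (v + 3)*(v^2 - 7*v + 10) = (v - 2)*(v + 3)*(v - 5)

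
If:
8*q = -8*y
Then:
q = -y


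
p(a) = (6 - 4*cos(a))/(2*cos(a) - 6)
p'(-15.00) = 0.14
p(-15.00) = -1.20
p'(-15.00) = 0.14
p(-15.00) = -1.20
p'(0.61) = -0.36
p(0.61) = -0.62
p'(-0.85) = 0.41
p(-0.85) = -0.72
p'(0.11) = -0.08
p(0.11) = -0.50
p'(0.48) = -0.31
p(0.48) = -0.58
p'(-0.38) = 0.26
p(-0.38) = -0.55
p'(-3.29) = -0.03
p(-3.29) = -1.25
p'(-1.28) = 0.39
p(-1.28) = -0.89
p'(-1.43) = 0.36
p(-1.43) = -0.95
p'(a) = 2*(6 - 4*cos(a))*sin(a)/(2*cos(a) - 6)^2 + 4*sin(a)/(2*cos(a) - 6)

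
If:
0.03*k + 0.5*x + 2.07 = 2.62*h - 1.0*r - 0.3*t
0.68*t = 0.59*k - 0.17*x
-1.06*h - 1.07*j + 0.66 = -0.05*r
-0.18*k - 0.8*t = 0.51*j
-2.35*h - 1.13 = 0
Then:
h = -0.48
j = 0.945059732867496 - 0.023146743060692*x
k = 0.242307016307954*x - 0.55139084010506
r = -0.495340301498809*x - 3.16976426982707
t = -0.0397630299680985*x - 0.47841264067939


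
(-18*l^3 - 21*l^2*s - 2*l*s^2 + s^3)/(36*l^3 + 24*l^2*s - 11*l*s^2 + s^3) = (3*l + s)/(-6*l + s)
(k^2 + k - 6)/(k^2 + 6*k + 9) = (k - 2)/(k + 3)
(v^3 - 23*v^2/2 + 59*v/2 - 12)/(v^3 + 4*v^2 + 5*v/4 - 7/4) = 2*(v^2 - 11*v + 24)/(2*v^2 + 9*v + 7)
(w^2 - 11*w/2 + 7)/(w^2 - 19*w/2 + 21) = (w - 2)/(w - 6)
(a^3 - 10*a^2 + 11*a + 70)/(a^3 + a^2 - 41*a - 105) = (a^2 - 3*a - 10)/(a^2 + 8*a + 15)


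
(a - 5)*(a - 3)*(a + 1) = a^3 - 7*a^2 + 7*a + 15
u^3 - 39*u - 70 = (u - 7)*(u + 2)*(u + 5)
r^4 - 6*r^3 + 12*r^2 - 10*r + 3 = (r - 3)*(r - 1)^3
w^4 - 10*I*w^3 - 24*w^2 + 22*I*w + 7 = (w - 7*I)*(w - I)^3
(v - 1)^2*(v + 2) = v^3 - 3*v + 2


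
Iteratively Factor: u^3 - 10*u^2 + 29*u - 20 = (u - 4)*(u^2 - 6*u + 5) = (u - 5)*(u - 4)*(u - 1)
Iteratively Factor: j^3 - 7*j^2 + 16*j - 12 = (j - 2)*(j^2 - 5*j + 6) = (j - 2)^2*(j - 3)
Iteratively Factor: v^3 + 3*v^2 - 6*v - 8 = (v + 1)*(v^2 + 2*v - 8) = (v + 1)*(v + 4)*(v - 2)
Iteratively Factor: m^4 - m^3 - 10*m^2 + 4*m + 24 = (m - 2)*(m^3 + m^2 - 8*m - 12) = (m - 2)*(m + 2)*(m^2 - m - 6) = (m - 3)*(m - 2)*(m + 2)*(m + 2)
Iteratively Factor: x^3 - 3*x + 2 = (x + 2)*(x^2 - 2*x + 1) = (x - 1)*(x + 2)*(x - 1)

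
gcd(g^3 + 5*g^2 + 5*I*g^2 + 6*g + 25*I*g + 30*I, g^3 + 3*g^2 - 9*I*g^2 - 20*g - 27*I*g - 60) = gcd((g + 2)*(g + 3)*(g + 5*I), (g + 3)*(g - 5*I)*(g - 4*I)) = g + 3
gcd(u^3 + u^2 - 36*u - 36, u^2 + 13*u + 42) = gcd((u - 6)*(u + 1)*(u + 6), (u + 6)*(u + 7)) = u + 6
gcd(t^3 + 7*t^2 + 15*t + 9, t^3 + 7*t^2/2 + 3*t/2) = t + 3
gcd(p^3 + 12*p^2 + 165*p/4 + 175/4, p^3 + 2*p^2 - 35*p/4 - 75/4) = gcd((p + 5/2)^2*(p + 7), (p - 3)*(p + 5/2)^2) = p^2 + 5*p + 25/4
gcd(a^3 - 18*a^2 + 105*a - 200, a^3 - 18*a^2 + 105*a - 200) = a^3 - 18*a^2 + 105*a - 200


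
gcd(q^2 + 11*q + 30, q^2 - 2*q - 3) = 1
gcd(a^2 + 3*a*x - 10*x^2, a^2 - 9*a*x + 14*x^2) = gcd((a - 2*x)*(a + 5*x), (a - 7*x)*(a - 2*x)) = -a + 2*x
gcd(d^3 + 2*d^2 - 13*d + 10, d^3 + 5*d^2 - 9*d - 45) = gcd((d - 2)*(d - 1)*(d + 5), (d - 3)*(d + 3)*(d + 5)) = d + 5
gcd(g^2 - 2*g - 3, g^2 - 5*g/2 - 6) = 1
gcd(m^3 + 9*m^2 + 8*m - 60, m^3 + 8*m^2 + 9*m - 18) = m + 6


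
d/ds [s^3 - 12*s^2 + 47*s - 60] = 3*s^2 - 24*s + 47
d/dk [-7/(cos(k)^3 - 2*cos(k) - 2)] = 7*(2 - 3*cos(k)^2)*sin(k)/(-cos(k)^3 + 2*cos(k) + 2)^2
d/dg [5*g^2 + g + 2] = 10*g + 1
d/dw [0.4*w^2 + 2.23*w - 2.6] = 0.8*w + 2.23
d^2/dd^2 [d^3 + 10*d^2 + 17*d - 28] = 6*d + 20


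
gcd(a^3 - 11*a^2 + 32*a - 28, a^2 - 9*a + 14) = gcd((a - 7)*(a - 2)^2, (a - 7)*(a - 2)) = a^2 - 9*a + 14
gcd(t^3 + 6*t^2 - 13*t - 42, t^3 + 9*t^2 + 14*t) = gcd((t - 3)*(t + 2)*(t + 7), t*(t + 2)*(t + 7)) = t^2 + 9*t + 14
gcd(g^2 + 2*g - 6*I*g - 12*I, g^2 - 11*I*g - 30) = g - 6*I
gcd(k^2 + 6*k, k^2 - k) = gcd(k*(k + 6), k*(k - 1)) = k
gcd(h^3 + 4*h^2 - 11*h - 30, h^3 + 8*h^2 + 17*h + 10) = h^2 + 7*h + 10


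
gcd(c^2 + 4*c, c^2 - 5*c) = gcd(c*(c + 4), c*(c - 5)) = c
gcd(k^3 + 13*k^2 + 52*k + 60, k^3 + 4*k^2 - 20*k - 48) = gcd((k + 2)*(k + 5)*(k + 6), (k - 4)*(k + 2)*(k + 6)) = k^2 + 8*k + 12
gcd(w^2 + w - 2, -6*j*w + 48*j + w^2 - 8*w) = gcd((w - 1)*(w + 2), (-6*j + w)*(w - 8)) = 1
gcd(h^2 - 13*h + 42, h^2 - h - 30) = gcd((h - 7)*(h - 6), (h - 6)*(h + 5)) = h - 6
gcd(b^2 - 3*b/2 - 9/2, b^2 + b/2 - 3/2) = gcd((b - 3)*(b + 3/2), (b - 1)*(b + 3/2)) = b + 3/2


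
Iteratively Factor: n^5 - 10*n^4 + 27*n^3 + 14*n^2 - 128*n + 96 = (n - 1)*(n^4 - 9*n^3 + 18*n^2 + 32*n - 96) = (n - 4)*(n - 1)*(n^3 - 5*n^2 - 2*n + 24) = (n - 4)*(n - 3)*(n - 1)*(n^2 - 2*n - 8) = (n - 4)^2*(n - 3)*(n - 1)*(n + 2)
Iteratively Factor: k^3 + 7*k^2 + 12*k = (k + 3)*(k^2 + 4*k) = k*(k + 3)*(k + 4)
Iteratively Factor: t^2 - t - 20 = (t - 5)*(t + 4)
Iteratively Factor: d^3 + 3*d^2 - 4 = (d - 1)*(d^2 + 4*d + 4) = (d - 1)*(d + 2)*(d + 2)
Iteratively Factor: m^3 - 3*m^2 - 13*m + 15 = (m - 1)*(m^2 - 2*m - 15) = (m - 1)*(m + 3)*(m - 5)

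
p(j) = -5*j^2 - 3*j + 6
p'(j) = -10*j - 3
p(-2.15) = -10.66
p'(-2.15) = 18.50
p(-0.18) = 6.38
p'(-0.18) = -1.20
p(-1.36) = 0.83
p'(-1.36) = 10.60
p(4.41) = -104.47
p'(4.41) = -47.10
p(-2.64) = -20.93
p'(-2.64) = 23.40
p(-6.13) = -163.49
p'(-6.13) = 58.30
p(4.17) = -93.45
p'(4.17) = -44.70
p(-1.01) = 3.93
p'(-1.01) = 7.10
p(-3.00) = -30.00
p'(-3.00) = 27.00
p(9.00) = -426.00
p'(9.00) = -93.00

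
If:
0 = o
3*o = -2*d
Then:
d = 0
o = 0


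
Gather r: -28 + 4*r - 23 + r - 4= 5*r - 55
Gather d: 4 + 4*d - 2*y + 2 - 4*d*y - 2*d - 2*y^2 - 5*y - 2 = d*(2 - 4*y) - 2*y^2 - 7*y + 4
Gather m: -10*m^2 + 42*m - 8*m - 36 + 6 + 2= -10*m^2 + 34*m - 28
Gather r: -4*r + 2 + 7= 9 - 4*r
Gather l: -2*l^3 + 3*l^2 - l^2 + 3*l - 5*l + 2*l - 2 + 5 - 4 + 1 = -2*l^3 + 2*l^2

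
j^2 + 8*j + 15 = (j + 3)*(j + 5)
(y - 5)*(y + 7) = y^2 + 2*y - 35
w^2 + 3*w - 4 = (w - 1)*(w + 4)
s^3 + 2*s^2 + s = s*(s + 1)^2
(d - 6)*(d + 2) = d^2 - 4*d - 12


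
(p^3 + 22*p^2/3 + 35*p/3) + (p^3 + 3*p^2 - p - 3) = 2*p^3 + 31*p^2/3 + 32*p/3 - 3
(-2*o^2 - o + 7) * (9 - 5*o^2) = 10*o^4 + 5*o^3 - 53*o^2 - 9*o + 63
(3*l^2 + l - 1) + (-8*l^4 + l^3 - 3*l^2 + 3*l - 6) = -8*l^4 + l^3 + 4*l - 7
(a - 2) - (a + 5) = -7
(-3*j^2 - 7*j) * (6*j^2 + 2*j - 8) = -18*j^4 - 48*j^3 + 10*j^2 + 56*j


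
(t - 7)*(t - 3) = t^2 - 10*t + 21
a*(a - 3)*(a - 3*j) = a^3 - 3*a^2*j - 3*a^2 + 9*a*j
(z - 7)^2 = z^2 - 14*z + 49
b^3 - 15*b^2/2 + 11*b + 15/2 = (b - 5)*(b - 3)*(b + 1/2)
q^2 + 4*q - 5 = (q - 1)*(q + 5)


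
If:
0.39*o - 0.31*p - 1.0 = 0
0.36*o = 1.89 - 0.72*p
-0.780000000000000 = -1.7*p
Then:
No Solution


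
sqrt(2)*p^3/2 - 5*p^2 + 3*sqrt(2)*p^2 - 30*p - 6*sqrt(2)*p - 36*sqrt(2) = (p + 6)*(p - 6*sqrt(2))*(sqrt(2)*p/2 + 1)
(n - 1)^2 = n^2 - 2*n + 1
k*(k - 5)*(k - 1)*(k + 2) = k^4 - 4*k^3 - 7*k^2 + 10*k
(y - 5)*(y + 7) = y^2 + 2*y - 35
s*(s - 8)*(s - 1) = s^3 - 9*s^2 + 8*s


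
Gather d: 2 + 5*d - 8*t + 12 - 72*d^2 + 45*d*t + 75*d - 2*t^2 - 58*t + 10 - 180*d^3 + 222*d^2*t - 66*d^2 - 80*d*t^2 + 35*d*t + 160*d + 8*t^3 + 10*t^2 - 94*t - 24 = -180*d^3 + d^2*(222*t - 138) + d*(-80*t^2 + 80*t + 240) + 8*t^3 + 8*t^2 - 160*t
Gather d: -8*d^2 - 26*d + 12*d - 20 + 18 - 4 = -8*d^2 - 14*d - 6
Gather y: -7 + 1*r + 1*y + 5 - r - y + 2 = 0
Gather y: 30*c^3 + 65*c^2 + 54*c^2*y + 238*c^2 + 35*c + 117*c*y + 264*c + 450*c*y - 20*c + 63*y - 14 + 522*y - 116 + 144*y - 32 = 30*c^3 + 303*c^2 + 279*c + y*(54*c^2 + 567*c + 729) - 162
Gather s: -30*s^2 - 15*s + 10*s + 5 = -30*s^2 - 5*s + 5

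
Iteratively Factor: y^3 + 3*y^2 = (y)*(y^2 + 3*y) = y*(y + 3)*(y)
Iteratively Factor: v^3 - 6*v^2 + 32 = (v + 2)*(v^2 - 8*v + 16) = (v - 4)*(v + 2)*(v - 4)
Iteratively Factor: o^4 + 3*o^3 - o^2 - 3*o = (o + 3)*(o^3 - o) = o*(o + 3)*(o^2 - 1) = o*(o + 1)*(o + 3)*(o - 1)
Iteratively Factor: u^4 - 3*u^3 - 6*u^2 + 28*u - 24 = (u + 3)*(u^3 - 6*u^2 + 12*u - 8) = (u - 2)*(u + 3)*(u^2 - 4*u + 4) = (u - 2)^2*(u + 3)*(u - 2)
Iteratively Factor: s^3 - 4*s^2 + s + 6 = (s - 3)*(s^2 - s - 2) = (s - 3)*(s - 2)*(s + 1)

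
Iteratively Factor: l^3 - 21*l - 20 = (l - 5)*(l^2 + 5*l + 4) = (l - 5)*(l + 1)*(l + 4)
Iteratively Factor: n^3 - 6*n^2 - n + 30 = (n - 3)*(n^2 - 3*n - 10) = (n - 5)*(n - 3)*(n + 2)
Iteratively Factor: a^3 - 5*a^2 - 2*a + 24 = (a - 4)*(a^2 - a - 6) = (a - 4)*(a + 2)*(a - 3)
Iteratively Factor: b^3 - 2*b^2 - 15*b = (b - 5)*(b^2 + 3*b) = (b - 5)*(b + 3)*(b)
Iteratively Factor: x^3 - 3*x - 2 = (x + 1)*(x^2 - x - 2) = (x + 1)^2*(x - 2)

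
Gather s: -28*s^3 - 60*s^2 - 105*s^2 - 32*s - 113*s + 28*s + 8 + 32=-28*s^3 - 165*s^2 - 117*s + 40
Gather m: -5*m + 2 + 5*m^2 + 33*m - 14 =5*m^2 + 28*m - 12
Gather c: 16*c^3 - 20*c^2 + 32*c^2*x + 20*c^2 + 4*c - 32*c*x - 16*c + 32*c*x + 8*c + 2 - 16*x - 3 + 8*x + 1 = 16*c^3 + 32*c^2*x - 4*c - 8*x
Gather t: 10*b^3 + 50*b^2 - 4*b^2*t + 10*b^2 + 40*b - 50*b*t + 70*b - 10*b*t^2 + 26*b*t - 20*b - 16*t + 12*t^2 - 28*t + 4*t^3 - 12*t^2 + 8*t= 10*b^3 + 60*b^2 - 10*b*t^2 + 90*b + 4*t^3 + t*(-4*b^2 - 24*b - 36)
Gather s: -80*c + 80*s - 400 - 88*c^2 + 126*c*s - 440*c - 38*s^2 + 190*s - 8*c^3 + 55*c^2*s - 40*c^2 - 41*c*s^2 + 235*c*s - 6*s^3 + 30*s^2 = -8*c^3 - 128*c^2 - 520*c - 6*s^3 + s^2*(-41*c - 8) + s*(55*c^2 + 361*c + 270) - 400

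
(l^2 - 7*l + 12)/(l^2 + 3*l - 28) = (l - 3)/(l + 7)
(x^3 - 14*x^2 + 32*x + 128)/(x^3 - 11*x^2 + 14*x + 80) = (x - 8)/(x - 5)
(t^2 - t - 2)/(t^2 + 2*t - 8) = (t + 1)/(t + 4)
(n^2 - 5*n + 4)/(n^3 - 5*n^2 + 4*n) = 1/n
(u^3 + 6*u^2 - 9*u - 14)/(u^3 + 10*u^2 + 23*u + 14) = (u - 2)/(u + 2)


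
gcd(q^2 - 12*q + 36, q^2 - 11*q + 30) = q - 6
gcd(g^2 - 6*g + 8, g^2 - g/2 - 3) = g - 2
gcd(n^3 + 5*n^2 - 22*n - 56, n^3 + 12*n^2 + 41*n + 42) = n^2 + 9*n + 14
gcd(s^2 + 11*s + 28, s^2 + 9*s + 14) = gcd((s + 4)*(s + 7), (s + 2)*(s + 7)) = s + 7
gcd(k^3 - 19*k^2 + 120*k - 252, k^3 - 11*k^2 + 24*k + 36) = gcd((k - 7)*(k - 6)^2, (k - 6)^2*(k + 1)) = k^2 - 12*k + 36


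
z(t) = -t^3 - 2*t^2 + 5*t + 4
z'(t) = -3*t^2 - 4*t + 5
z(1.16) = 5.55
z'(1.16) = -3.68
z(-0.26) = 2.58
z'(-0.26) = 5.84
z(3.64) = -52.53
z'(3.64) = -49.31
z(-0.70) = -0.14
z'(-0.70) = 6.33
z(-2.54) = -5.22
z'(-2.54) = -4.19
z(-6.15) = 130.21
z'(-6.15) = -83.87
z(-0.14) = 3.26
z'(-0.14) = 5.50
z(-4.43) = 29.54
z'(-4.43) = -36.15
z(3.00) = -26.00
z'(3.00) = -34.00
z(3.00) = -26.00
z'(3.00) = -34.00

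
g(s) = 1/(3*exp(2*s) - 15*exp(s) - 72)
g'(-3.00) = 0.00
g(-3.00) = -0.01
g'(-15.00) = 0.00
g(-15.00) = -0.01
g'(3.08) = -0.00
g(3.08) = 0.00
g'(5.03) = -0.00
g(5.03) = 0.00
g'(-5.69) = 0.00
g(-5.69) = -0.01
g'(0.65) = 0.00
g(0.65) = -0.01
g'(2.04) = -2.43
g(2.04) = -0.10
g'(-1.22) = 0.00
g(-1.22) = -0.01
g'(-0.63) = 0.00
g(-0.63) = -0.01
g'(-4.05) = 0.00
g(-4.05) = -0.01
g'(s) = (-6*exp(2*s) + 15*exp(s))/(3*exp(2*s) - 15*exp(s) - 72)^2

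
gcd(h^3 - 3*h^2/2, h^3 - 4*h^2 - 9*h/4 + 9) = h - 3/2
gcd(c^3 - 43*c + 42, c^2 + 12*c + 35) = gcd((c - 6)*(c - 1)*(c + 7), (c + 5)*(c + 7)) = c + 7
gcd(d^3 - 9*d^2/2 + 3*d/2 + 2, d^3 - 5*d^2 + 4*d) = d^2 - 5*d + 4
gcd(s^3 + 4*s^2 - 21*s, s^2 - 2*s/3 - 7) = s - 3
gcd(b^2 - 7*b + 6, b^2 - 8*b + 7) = b - 1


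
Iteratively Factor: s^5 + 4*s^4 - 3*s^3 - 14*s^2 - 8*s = (s + 1)*(s^4 + 3*s^3 - 6*s^2 - 8*s) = (s + 1)*(s + 4)*(s^3 - s^2 - 2*s) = s*(s + 1)*(s + 4)*(s^2 - s - 2) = s*(s - 2)*(s + 1)*(s + 4)*(s + 1)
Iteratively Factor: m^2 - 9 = (m - 3)*(m + 3)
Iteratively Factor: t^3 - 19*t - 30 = (t + 2)*(t^2 - 2*t - 15) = (t + 2)*(t + 3)*(t - 5)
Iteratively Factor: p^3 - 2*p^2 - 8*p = (p)*(p^2 - 2*p - 8) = p*(p - 4)*(p + 2)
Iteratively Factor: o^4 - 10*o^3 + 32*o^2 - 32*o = (o - 4)*(o^3 - 6*o^2 + 8*o) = (o - 4)*(o - 2)*(o^2 - 4*o) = (o - 4)^2*(o - 2)*(o)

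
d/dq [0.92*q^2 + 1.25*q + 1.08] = 1.84*q + 1.25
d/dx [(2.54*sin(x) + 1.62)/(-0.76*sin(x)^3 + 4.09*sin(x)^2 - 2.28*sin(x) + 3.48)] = (3.8608*sin(x)^3 - 6.695*sin(x)^2 - 13.2516*sin(x) + 12.5328)*cos(x)/(0.5776*sin(x)^6 - 6.2168*sin(x)^5 + 20.1937*sin(x)^4 - 23.94*sin(x)^3 + 33.6648*sin(x)^2 - 15.8688*sin(x) + 12.1104)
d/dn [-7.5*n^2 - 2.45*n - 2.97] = -15.0*n - 2.45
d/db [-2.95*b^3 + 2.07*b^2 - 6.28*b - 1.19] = -8.85*b^2 + 4.14*b - 6.28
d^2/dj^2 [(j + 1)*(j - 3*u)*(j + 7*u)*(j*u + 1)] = 12*j^2*u + 24*j*u^2 + 6*j*u + 6*j - 42*u^3 + 8*u^2 + 8*u + 2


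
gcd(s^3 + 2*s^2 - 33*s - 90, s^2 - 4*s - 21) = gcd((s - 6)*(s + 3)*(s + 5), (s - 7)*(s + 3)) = s + 3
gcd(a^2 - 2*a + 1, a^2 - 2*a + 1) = a^2 - 2*a + 1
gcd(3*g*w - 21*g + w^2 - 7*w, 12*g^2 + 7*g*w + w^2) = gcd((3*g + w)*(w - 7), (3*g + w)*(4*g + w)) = 3*g + w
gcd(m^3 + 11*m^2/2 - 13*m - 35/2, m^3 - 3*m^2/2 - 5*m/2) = m^2 - 3*m/2 - 5/2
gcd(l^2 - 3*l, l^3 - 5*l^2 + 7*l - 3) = l - 3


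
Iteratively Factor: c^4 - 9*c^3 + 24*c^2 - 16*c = (c - 4)*(c^3 - 5*c^2 + 4*c) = (c - 4)*(c - 1)*(c^2 - 4*c) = (c - 4)^2*(c - 1)*(c)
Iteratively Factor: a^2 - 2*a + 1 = (a - 1)*(a - 1)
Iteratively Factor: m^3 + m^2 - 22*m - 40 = (m + 4)*(m^2 - 3*m - 10) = (m - 5)*(m + 4)*(m + 2)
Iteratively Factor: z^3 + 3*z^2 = (z)*(z^2 + 3*z) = z^2*(z + 3)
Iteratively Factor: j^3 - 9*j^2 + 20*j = (j)*(j^2 - 9*j + 20) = j*(j - 4)*(j - 5)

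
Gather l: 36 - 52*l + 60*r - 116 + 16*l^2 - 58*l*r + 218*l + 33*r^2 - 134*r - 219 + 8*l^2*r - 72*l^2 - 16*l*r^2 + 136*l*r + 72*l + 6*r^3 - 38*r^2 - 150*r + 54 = l^2*(8*r - 56) + l*(-16*r^2 + 78*r + 238) + 6*r^3 - 5*r^2 - 224*r - 245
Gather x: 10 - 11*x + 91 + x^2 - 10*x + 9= x^2 - 21*x + 110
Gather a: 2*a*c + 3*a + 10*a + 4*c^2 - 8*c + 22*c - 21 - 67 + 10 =a*(2*c + 13) + 4*c^2 + 14*c - 78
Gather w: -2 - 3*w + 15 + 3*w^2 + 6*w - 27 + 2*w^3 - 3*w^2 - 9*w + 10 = 2*w^3 - 6*w - 4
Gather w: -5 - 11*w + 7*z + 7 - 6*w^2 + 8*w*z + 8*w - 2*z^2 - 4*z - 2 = -6*w^2 + w*(8*z - 3) - 2*z^2 + 3*z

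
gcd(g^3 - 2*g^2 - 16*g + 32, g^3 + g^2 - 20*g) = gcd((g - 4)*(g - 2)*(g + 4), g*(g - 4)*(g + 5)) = g - 4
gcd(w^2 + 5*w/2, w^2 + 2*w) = w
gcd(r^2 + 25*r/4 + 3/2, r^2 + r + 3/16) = r + 1/4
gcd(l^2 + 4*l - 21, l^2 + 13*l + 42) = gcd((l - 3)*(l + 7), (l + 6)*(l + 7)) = l + 7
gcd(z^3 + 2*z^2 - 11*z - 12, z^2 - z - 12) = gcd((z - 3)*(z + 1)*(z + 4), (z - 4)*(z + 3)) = 1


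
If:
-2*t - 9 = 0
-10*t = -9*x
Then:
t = -9/2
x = -5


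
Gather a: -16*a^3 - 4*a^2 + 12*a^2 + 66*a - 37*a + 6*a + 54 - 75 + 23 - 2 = -16*a^3 + 8*a^2 + 35*a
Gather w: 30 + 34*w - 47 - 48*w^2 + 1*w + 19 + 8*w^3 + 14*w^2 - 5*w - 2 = 8*w^3 - 34*w^2 + 30*w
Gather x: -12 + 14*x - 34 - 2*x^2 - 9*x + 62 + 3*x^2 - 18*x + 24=x^2 - 13*x + 40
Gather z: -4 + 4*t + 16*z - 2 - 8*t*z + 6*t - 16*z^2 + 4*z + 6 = 10*t - 16*z^2 + z*(20 - 8*t)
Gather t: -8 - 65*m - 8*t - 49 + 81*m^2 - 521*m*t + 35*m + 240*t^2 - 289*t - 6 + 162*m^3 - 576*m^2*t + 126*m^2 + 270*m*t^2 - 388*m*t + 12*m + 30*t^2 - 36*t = 162*m^3 + 207*m^2 - 18*m + t^2*(270*m + 270) + t*(-576*m^2 - 909*m - 333) - 63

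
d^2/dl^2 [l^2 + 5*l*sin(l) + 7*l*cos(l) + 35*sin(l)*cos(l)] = -5*l*sin(l) - 7*l*cos(l) - 14*sin(l) - 70*sin(2*l) + 10*cos(l) + 2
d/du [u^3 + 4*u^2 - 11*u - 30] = 3*u^2 + 8*u - 11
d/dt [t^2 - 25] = 2*t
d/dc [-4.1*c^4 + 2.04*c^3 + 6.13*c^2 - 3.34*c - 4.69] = -16.4*c^3 + 6.12*c^2 + 12.26*c - 3.34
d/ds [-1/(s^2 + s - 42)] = (2*s + 1)/(s^2 + s - 42)^2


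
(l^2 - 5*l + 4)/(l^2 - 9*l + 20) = (l - 1)/(l - 5)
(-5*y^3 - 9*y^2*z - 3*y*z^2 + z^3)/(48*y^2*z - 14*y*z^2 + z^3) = (-5*y^3 - 9*y^2*z - 3*y*z^2 + z^3)/(z*(48*y^2 - 14*y*z + z^2))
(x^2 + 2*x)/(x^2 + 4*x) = (x + 2)/(x + 4)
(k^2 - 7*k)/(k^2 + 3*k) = (k - 7)/(k + 3)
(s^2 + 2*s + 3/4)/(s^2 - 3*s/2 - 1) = (s + 3/2)/(s - 2)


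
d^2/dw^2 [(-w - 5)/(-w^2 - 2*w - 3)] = 2*(4*(w + 1)^2*(w + 5) - (3*w + 7)*(w^2 + 2*w + 3))/(w^2 + 2*w + 3)^3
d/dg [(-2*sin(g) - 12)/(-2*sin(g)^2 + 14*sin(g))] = (-cos(g) - 12/tan(g) + 42*cos(g)/sin(g)^2)/(sin(g) - 7)^2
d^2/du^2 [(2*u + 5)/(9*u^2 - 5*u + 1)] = 2*((2*u + 5)*(18*u - 5)^2 - (54*u + 35)*(9*u^2 - 5*u + 1))/(9*u^2 - 5*u + 1)^3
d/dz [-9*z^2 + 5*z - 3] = 5 - 18*z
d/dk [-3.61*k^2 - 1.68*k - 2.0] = -7.22*k - 1.68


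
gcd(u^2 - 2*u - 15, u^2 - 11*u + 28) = 1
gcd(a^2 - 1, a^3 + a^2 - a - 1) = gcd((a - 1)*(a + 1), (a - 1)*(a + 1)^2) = a^2 - 1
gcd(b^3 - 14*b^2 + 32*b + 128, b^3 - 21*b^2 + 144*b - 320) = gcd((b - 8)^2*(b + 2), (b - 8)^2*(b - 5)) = b^2 - 16*b + 64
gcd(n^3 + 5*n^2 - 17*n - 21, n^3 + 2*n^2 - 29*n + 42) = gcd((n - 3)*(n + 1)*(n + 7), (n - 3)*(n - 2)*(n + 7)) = n^2 + 4*n - 21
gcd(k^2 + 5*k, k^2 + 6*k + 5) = k + 5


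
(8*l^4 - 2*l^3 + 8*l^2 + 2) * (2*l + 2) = 16*l^5 + 12*l^4 + 12*l^3 + 16*l^2 + 4*l + 4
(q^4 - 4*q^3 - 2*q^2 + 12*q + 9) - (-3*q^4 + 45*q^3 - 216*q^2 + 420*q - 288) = 4*q^4 - 49*q^3 + 214*q^2 - 408*q + 297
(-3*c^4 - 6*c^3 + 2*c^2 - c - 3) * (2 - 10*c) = 30*c^5 + 54*c^4 - 32*c^3 + 14*c^2 + 28*c - 6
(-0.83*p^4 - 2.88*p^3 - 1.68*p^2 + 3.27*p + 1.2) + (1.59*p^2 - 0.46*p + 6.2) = -0.83*p^4 - 2.88*p^3 - 0.0899999999999999*p^2 + 2.81*p + 7.4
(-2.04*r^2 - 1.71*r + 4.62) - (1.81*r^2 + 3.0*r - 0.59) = -3.85*r^2 - 4.71*r + 5.21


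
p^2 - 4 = (p - 2)*(p + 2)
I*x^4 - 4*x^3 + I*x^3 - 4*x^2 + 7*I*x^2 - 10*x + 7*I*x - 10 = (x - 2*I)*(x + I)*(x + 5*I)*(I*x + I)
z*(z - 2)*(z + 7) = z^3 + 5*z^2 - 14*z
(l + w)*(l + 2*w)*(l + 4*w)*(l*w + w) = l^4*w + 7*l^3*w^2 + l^3*w + 14*l^2*w^3 + 7*l^2*w^2 + 8*l*w^4 + 14*l*w^3 + 8*w^4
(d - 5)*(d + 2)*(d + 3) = d^3 - 19*d - 30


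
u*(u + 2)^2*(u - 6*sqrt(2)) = u^4 - 6*sqrt(2)*u^3 + 4*u^3 - 24*sqrt(2)*u^2 + 4*u^2 - 24*sqrt(2)*u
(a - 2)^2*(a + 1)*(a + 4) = a^4 + a^3 - 12*a^2 + 4*a + 16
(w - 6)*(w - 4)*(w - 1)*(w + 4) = w^4 - 7*w^3 - 10*w^2 + 112*w - 96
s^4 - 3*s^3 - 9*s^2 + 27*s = s*(s - 3)^2*(s + 3)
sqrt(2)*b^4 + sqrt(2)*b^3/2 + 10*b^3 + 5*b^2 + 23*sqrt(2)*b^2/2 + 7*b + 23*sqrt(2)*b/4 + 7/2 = (b + sqrt(2)/2)*(b + sqrt(2))*(b + 7*sqrt(2)/2)*(sqrt(2)*b + sqrt(2)/2)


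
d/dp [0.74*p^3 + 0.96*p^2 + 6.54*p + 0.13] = 2.22*p^2 + 1.92*p + 6.54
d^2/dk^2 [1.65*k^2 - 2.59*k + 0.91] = 3.30000000000000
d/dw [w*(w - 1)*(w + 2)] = 3*w^2 + 2*w - 2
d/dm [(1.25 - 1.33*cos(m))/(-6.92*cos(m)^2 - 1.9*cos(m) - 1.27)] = (9.2036*cos(m)^2 - 17.3*cos(m) - 4.0641)*sin(m)/(47.8864*cos(m)^4 + 26.296*cos(m)^3 + 21.1868*cos(m)^2 + 4.826*cos(m) + 1.6129)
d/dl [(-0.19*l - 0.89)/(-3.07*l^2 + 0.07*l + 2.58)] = (0.5833*l^2 - 0.0133*l - (0.19*l + 0.89)*(6.14*l - 0.07) - 0.4902)/(-3.07*l^2 + 0.07*l + 2.58)^2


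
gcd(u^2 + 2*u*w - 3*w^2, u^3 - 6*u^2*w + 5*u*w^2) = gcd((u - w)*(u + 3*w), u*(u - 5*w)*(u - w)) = u - w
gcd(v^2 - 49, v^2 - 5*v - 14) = v - 7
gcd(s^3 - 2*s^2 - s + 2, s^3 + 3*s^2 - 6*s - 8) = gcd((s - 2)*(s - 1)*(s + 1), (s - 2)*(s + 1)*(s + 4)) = s^2 - s - 2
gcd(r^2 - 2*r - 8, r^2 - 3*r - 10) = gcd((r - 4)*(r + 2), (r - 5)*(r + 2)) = r + 2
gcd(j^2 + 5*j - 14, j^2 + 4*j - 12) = j - 2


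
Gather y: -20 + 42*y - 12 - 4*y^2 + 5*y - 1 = -4*y^2 + 47*y - 33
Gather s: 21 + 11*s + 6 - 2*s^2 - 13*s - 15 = -2*s^2 - 2*s + 12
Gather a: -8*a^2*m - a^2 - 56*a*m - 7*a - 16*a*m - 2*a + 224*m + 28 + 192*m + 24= a^2*(-8*m - 1) + a*(-72*m - 9) + 416*m + 52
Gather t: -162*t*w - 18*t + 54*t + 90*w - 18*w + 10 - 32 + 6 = t*(36 - 162*w) + 72*w - 16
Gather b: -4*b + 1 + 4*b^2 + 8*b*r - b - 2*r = 4*b^2 + b*(8*r - 5) - 2*r + 1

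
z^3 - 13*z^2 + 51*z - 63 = (z - 7)*(z - 3)^2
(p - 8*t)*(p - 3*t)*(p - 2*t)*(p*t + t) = p^4*t - 13*p^3*t^2 + p^3*t + 46*p^2*t^3 - 13*p^2*t^2 - 48*p*t^4 + 46*p*t^3 - 48*t^4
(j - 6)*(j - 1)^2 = j^3 - 8*j^2 + 13*j - 6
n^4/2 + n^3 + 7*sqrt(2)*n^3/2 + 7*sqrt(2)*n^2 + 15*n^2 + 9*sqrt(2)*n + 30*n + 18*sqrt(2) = (n/2 + 1)*(n + sqrt(2))*(n + 3*sqrt(2))^2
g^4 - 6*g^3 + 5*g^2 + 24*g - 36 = (g - 3)^2*(g - 2)*(g + 2)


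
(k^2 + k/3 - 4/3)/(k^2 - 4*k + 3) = (k + 4/3)/(k - 3)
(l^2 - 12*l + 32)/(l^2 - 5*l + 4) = (l - 8)/(l - 1)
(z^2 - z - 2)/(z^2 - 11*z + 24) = (z^2 - z - 2)/(z^2 - 11*z + 24)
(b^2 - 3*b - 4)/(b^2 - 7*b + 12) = (b + 1)/(b - 3)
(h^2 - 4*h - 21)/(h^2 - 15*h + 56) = (h + 3)/(h - 8)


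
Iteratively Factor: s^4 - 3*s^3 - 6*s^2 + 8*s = (s - 4)*(s^3 + s^2 - 2*s) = (s - 4)*(s + 2)*(s^2 - s) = s*(s - 4)*(s + 2)*(s - 1)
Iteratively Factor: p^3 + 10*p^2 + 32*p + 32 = (p + 4)*(p^2 + 6*p + 8) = (p + 2)*(p + 4)*(p + 4)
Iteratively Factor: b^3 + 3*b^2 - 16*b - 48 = (b - 4)*(b^2 + 7*b + 12) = (b - 4)*(b + 4)*(b + 3)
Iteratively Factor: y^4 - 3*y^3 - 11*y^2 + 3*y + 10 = (y + 1)*(y^3 - 4*y^2 - 7*y + 10) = (y - 5)*(y + 1)*(y^2 + y - 2) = (y - 5)*(y + 1)*(y + 2)*(y - 1)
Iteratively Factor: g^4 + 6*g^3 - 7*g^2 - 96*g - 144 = (g + 3)*(g^3 + 3*g^2 - 16*g - 48) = (g - 4)*(g + 3)*(g^2 + 7*g + 12) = (g - 4)*(g + 3)^2*(g + 4)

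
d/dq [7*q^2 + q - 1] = 14*q + 1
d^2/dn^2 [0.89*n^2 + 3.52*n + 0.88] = 1.78000000000000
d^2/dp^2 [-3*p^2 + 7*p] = -6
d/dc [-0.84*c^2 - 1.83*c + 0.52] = -1.68*c - 1.83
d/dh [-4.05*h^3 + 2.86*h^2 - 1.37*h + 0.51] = -12.15*h^2 + 5.72*h - 1.37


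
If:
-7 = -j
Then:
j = 7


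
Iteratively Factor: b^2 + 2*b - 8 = (b + 4)*(b - 2)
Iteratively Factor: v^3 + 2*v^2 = (v)*(v^2 + 2*v) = v*(v + 2)*(v)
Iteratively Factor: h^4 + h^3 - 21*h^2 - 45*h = (h)*(h^3 + h^2 - 21*h - 45) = h*(h - 5)*(h^2 + 6*h + 9) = h*(h - 5)*(h + 3)*(h + 3)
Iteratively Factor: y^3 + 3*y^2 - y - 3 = (y - 1)*(y^2 + 4*y + 3) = (y - 1)*(y + 1)*(y + 3)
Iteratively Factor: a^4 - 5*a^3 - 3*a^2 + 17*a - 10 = (a + 2)*(a^3 - 7*a^2 + 11*a - 5) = (a - 1)*(a + 2)*(a^2 - 6*a + 5) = (a - 5)*(a - 1)*(a + 2)*(a - 1)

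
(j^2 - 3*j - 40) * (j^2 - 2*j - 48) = j^4 - 5*j^3 - 82*j^2 + 224*j + 1920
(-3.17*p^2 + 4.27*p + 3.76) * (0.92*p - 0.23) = -2.9164*p^3 + 4.6575*p^2 + 2.4771*p - 0.8648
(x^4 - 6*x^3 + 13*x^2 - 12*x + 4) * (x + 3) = x^5 - 3*x^4 - 5*x^3 + 27*x^2 - 32*x + 12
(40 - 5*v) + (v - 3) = 37 - 4*v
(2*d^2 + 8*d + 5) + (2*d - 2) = 2*d^2 + 10*d + 3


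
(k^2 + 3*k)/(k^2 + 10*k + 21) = k/(k + 7)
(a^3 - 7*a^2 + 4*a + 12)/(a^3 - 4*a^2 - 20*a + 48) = (a + 1)/(a + 4)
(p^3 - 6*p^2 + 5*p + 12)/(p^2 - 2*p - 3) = p - 4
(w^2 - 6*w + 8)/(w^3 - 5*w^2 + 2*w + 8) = 1/(w + 1)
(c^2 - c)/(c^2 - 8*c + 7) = c/(c - 7)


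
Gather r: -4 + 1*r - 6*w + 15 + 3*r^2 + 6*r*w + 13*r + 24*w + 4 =3*r^2 + r*(6*w + 14) + 18*w + 15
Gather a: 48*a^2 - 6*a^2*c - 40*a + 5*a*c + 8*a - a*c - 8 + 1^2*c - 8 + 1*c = a^2*(48 - 6*c) + a*(4*c - 32) + 2*c - 16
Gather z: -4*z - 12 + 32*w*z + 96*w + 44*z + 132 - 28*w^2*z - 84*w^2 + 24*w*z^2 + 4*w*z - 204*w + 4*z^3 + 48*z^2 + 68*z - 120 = -84*w^2 - 108*w + 4*z^3 + z^2*(24*w + 48) + z*(-28*w^2 + 36*w + 108)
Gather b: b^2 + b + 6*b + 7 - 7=b^2 + 7*b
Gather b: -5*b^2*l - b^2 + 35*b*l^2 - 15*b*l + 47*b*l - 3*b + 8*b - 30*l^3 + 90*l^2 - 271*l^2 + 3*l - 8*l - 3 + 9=b^2*(-5*l - 1) + b*(35*l^2 + 32*l + 5) - 30*l^3 - 181*l^2 - 5*l + 6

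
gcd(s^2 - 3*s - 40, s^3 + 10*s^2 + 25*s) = s + 5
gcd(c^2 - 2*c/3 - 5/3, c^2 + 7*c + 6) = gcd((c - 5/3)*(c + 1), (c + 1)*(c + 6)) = c + 1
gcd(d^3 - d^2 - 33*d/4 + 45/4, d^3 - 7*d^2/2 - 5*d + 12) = d - 3/2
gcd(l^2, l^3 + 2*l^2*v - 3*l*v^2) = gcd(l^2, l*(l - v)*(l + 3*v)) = l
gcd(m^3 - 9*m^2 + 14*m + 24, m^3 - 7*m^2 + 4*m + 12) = m^2 - 5*m - 6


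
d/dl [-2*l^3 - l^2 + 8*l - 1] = -6*l^2 - 2*l + 8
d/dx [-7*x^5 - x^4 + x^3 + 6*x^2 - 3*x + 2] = -35*x^4 - 4*x^3 + 3*x^2 + 12*x - 3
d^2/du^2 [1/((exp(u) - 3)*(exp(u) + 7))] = 4*(exp(3*u) + 3*exp(2*u) + 25*exp(u) + 21)*exp(u)/(exp(6*u) + 12*exp(5*u) - 15*exp(4*u) - 440*exp(3*u) + 315*exp(2*u) + 5292*exp(u) - 9261)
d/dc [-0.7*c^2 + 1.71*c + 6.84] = 1.71 - 1.4*c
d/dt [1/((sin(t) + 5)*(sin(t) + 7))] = -2*(sin(t) + 6)*cos(t)/((sin(t) + 5)^2*(sin(t) + 7)^2)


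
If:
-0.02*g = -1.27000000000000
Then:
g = 63.50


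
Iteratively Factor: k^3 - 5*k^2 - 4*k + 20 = (k + 2)*(k^2 - 7*k + 10) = (k - 5)*(k + 2)*(k - 2)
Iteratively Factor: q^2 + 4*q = (q + 4)*(q)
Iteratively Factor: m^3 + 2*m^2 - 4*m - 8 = (m - 2)*(m^2 + 4*m + 4) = (m - 2)*(m + 2)*(m + 2)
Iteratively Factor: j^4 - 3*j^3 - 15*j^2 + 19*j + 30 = (j + 1)*(j^3 - 4*j^2 - 11*j + 30) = (j - 2)*(j + 1)*(j^2 - 2*j - 15) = (j - 5)*(j - 2)*(j + 1)*(j + 3)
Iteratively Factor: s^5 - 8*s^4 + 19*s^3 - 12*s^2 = (s)*(s^4 - 8*s^3 + 19*s^2 - 12*s) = s*(s - 1)*(s^3 - 7*s^2 + 12*s) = s*(s - 3)*(s - 1)*(s^2 - 4*s) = s*(s - 4)*(s - 3)*(s - 1)*(s)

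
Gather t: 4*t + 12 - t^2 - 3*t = -t^2 + t + 12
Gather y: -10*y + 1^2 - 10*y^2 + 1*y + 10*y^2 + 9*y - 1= 0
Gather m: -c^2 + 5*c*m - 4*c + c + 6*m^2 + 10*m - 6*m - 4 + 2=-c^2 - 3*c + 6*m^2 + m*(5*c + 4) - 2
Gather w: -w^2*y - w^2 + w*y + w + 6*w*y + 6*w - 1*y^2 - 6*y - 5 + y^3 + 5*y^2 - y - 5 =w^2*(-y - 1) + w*(7*y + 7) + y^3 + 4*y^2 - 7*y - 10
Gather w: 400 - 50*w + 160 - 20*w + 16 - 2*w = 576 - 72*w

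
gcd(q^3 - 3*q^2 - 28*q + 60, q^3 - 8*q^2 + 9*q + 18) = q - 6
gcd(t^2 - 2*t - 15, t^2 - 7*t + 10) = t - 5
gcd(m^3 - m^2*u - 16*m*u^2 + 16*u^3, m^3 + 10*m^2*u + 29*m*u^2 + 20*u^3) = m + 4*u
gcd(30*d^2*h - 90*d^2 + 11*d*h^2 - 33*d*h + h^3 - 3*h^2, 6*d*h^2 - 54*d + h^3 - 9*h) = 6*d*h - 18*d + h^2 - 3*h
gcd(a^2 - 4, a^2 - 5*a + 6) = a - 2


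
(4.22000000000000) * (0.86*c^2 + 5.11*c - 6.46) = 3.6292*c^2 + 21.5642*c - 27.2612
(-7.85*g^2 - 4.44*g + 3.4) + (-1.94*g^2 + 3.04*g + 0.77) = -9.79*g^2 - 1.4*g + 4.17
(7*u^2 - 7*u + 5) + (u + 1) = 7*u^2 - 6*u + 6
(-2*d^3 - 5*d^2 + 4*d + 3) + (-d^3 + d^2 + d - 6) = -3*d^3 - 4*d^2 + 5*d - 3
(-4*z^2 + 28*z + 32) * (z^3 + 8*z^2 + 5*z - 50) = -4*z^5 - 4*z^4 + 236*z^3 + 596*z^2 - 1240*z - 1600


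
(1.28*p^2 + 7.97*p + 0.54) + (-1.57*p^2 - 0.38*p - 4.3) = -0.29*p^2 + 7.59*p - 3.76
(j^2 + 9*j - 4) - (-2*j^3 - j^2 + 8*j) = 2*j^3 + 2*j^2 + j - 4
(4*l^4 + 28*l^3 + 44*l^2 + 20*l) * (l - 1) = 4*l^5 + 24*l^4 + 16*l^3 - 24*l^2 - 20*l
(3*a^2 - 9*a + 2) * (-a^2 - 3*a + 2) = -3*a^4 + 31*a^2 - 24*a + 4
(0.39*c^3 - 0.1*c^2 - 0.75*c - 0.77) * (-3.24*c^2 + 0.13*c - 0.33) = -1.2636*c^5 + 0.3747*c^4 + 2.2883*c^3 + 2.4303*c^2 + 0.1474*c + 0.2541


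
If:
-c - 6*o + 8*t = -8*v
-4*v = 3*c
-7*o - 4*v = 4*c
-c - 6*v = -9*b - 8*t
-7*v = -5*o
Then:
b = 0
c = 0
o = 0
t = 0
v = 0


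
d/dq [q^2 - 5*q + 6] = 2*q - 5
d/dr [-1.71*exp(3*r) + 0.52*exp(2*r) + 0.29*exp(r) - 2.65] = (-5.13*exp(2*r) + 1.04*exp(r) + 0.29)*exp(r)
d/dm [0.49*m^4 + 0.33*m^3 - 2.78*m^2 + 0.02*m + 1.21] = 1.96*m^3 + 0.99*m^2 - 5.56*m + 0.02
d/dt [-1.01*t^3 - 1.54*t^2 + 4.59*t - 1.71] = -3.03*t^2 - 3.08*t + 4.59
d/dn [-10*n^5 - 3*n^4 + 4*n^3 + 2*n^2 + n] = -50*n^4 - 12*n^3 + 12*n^2 + 4*n + 1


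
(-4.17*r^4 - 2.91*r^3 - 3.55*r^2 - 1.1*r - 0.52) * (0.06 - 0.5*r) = 2.085*r^5 + 1.2048*r^4 + 1.6004*r^3 + 0.337*r^2 + 0.194*r - 0.0312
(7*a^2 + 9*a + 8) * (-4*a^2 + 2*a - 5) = -28*a^4 - 22*a^3 - 49*a^2 - 29*a - 40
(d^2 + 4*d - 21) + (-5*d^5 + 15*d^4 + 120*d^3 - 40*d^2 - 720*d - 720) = -5*d^5 + 15*d^4 + 120*d^3 - 39*d^2 - 716*d - 741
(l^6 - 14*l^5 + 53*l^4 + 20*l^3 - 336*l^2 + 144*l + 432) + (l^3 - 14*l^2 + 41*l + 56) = l^6 - 14*l^5 + 53*l^4 + 21*l^3 - 350*l^2 + 185*l + 488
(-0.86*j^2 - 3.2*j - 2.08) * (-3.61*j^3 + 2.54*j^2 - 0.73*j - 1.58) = 3.1046*j^5 + 9.3676*j^4 + 0.00859999999999983*j^3 - 1.5884*j^2 + 6.5744*j + 3.2864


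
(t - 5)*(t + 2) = t^2 - 3*t - 10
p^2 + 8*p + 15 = (p + 3)*(p + 5)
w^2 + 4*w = w*(w + 4)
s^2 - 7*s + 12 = (s - 4)*(s - 3)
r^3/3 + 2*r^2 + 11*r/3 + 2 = (r/3 + 1)*(r + 1)*(r + 2)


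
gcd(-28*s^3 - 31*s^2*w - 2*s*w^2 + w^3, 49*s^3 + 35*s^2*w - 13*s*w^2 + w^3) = 7*s^2 + 6*s*w - w^2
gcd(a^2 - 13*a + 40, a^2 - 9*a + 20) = a - 5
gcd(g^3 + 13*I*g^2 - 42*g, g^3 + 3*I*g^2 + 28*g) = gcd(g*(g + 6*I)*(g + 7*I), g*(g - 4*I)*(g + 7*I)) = g^2 + 7*I*g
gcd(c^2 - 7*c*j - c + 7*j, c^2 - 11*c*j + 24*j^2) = 1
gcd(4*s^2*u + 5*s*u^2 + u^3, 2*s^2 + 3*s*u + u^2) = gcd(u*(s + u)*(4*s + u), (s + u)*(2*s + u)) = s + u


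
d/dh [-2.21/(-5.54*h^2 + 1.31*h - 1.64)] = (2.8951 - 24.4868*h)/(5.54*h^2 - 1.31*h + 1.64)^2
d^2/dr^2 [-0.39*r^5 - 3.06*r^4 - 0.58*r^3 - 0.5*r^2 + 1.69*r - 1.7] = -7.8*r^3 - 36.72*r^2 - 3.48*r - 1.0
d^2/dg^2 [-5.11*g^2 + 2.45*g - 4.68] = -10.2200000000000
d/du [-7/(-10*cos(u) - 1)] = 70*sin(u)/(10*cos(u) + 1)^2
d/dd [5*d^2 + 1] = 10*d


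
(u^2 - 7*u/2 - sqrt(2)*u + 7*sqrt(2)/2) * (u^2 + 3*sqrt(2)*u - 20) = u^4 - 7*u^3/2 + 2*sqrt(2)*u^3 - 26*u^2 - 7*sqrt(2)*u^2 + 20*sqrt(2)*u + 91*u - 70*sqrt(2)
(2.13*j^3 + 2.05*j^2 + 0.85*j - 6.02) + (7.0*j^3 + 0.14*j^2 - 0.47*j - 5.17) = 9.13*j^3 + 2.19*j^2 + 0.38*j - 11.19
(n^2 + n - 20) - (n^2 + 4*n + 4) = -3*n - 24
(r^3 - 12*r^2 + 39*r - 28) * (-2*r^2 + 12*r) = -2*r^5 + 36*r^4 - 222*r^3 + 524*r^2 - 336*r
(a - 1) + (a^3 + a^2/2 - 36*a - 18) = a^3 + a^2/2 - 35*a - 19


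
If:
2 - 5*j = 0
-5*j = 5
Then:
No Solution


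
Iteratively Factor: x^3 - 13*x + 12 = (x - 1)*(x^2 + x - 12) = (x - 1)*(x + 4)*(x - 3)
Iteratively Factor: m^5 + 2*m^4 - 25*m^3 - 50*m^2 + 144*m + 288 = (m - 4)*(m^4 + 6*m^3 - m^2 - 54*m - 72) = (m - 4)*(m + 2)*(m^3 + 4*m^2 - 9*m - 36) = (m - 4)*(m + 2)*(m + 3)*(m^2 + m - 12) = (m - 4)*(m + 2)*(m + 3)*(m + 4)*(m - 3)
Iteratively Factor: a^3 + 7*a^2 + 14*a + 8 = (a + 4)*(a^2 + 3*a + 2) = (a + 2)*(a + 4)*(a + 1)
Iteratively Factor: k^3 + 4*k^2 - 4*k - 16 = (k + 2)*(k^2 + 2*k - 8) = (k - 2)*(k + 2)*(k + 4)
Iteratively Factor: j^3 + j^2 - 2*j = (j - 1)*(j^2 + 2*j) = j*(j - 1)*(j + 2)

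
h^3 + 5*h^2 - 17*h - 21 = (h - 3)*(h + 1)*(h + 7)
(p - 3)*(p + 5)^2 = p^3 + 7*p^2 - 5*p - 75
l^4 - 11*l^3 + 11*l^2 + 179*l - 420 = (l - 7)*(l - 5)*(l - 3)*(l + 4)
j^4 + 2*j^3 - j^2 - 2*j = j*(j - 1)*(j + 1)*(j + 2)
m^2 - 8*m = m*(m - 8)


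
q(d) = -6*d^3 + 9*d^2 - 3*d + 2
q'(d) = -18*d^2 + 18*d - 3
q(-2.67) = 188.38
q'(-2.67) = -179.38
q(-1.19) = 28.43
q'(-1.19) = -49.91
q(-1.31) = 34.86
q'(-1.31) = -57.47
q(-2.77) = 206.89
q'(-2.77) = -190.97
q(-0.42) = 5.29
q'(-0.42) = -13.74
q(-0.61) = 8.54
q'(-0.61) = -20.68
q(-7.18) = 2708.39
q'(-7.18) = -1060.18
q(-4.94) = 959.78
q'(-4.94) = -531.18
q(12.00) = -9106.00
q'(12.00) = -2379.00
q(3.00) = -88.00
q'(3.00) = -111.00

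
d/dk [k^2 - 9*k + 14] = 2*k - 9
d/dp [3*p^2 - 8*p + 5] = 6*p - 8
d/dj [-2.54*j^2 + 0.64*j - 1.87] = 0.64 - 5.08*j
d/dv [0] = 0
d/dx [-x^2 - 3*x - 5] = -2*x - 3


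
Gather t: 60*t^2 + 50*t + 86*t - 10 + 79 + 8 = 60*t^2 + 136*t + 77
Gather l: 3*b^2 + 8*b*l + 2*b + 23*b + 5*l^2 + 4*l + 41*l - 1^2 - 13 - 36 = 3*b^2 + 25*b + 5*l^2 + l*(8*b + 45) - 50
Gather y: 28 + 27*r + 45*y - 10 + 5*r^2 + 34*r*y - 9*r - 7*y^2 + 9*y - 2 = 5*r^2 + 18*r - 7*y^2 + y*(34*r + 54) + 16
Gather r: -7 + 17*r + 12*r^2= 12*r^2 + 17*r - 7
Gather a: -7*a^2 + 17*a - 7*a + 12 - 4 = -7*a^2 + 10*a + 8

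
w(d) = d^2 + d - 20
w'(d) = 2*d + 1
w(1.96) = -14.20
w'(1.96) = 4.92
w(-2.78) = -15.05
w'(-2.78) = -4.56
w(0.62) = -19.00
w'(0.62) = 2.24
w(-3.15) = -13.23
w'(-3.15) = -5.30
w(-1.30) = -19.61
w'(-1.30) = -1.60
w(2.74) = -9.75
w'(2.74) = 6.48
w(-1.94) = -18.18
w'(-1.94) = -2.88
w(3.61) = -3.36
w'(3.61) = 8.22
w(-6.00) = 10.00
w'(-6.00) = -11.00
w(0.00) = -20.00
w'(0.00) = 1.00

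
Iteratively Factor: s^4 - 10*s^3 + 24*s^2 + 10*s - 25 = (s + 1)*(s^3 - 11*s^2 + 35*s - 25) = (s - 1)*(s + 1)*(s^2 - 10*s + 25) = (s - 5)*(s - 1)*(s + 1)*(s - 5)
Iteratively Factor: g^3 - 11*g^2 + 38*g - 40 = (g - 4)*(g^2 - 7*g + 10) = (g - 4)*(g - 2)*(g - 5)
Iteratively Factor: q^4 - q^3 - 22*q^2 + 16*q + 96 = (q - 4)*(q^3 + 3*q^2 - 10*q - 24) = (q - 4)*(q + 4)*(q^2 - q - 6) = (q - 4)*(q + 2)*(q + 4)*(q - 3)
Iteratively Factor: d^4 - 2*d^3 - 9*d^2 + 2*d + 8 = (d + 1)*(d^3 - 3*d^2 - 6*d + 8) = (d - 1)*(d + 1)*(d^2 - 2*d - 8) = (d - 1)*(d + 1)*(d + 2)*(d - 4)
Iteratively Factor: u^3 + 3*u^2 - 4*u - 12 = (u + 2)*(u^2 + u - 6) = (u + 2)*(u + 3)*(u - 2)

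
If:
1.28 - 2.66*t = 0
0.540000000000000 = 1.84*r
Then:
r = 0.29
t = 0.48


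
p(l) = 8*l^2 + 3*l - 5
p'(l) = 16*l + 3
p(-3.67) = 91.74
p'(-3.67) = -55.72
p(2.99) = 75.49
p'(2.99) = 50.84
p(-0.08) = -5.19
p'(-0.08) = 1.72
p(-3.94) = 107.37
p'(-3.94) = -60.04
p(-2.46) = 36.03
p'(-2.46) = -36.36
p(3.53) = 105.28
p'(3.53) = 59.48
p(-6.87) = 351.97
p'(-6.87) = -106.92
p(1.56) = 19.15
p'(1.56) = 27.96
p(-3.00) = 58.00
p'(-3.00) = -45.00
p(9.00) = 670.00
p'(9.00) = 147.00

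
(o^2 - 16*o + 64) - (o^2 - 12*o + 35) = 29 - 4*o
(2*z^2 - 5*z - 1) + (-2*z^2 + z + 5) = 4 - 4*z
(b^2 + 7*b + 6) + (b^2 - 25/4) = 2*b^2 + 7*b - 1/4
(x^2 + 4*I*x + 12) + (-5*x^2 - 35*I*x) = -4*x^2 - 31*I*x + 12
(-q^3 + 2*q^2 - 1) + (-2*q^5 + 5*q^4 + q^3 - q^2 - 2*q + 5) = -2*q^5 + 5*q^4 + q^2 - 2*q + 4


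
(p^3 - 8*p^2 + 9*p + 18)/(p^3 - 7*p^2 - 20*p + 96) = (p^2 - 5*p - 6)/(p^2 - 4*p - 32)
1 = 1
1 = 1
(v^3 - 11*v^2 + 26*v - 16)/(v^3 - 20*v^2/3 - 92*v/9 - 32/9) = 9*(v^2 - 3*v + 2)/(9*v^2 + 12*v + 4)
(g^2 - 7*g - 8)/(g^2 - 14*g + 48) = (g + 1)/(g - 6)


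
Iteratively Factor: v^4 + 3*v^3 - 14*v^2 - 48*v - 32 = (v + 1)*(v^3 + 2*v^2 - 16*v - 32) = (v + 1)*(v + 2)*(v^2 - 16) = (v - 4)*(v + 1)*(v + 2)*(v + 4)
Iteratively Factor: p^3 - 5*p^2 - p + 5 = (p + 1)*(p^2 - 6*p + 5) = (p - 1)*(p + 1)*(p - 5)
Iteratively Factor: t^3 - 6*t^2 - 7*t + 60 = (t - 4)*(t^2 - 2*t - 15) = (t - 5)*(t - 4)*(t + 3)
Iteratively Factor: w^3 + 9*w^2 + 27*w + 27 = (w + 3)*(w^2 + 6*w + 9) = (w + 3)^2*(w + 3)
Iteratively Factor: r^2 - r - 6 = (r - 3)*(r + 2)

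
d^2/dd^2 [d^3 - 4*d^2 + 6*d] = 6*d - 8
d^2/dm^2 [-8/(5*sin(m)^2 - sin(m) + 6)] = 8*(100*sin(m)^4 - 15*sin(m)^3 - 269*sin(m)^2 + 36*sin(m) + 58)/(5*sin(m)^2 - sin(m) + 6)^3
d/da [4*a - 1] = 4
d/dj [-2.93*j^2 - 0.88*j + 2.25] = -5.86*j - 0.88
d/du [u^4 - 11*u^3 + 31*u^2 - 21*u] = 4*u^3 - 33*u^2 + 62*u - 21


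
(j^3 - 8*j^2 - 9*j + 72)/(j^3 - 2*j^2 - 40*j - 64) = (j^2 - 9)/(j^2 + 6*j + 8)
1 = 1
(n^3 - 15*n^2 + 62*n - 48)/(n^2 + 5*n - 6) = (n^2 - 14*n + 48)/(n + 6)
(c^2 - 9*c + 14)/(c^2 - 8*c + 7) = (c - 2)/(c - 1)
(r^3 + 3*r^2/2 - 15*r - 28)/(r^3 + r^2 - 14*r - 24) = (r + 7/2)/(r + 3)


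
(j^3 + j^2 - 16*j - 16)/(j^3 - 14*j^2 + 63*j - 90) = (j^3 + j^2 - 16*j - 16)/(j^3 - 14*j^2 + 63*j - 90)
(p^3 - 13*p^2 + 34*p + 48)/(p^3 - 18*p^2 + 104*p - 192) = (p + 1)/(p - 4)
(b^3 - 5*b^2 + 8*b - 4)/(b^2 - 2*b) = b - 3 + 2/b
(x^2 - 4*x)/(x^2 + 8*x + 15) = x*(x - 4)/(x^2 + 8*x + 15)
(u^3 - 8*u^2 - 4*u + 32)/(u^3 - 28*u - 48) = (u^2 - 10*u + 16)/(u^2 - 2*u - 24)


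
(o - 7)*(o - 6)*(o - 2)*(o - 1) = o^4 - 16*o^3 + 83*o^2 - 152*o + 84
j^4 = j^4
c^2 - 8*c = c*(c - 8)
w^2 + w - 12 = (w - 3)*(w + 4)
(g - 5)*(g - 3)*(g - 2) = g^3 - 10*g^2 + 31*g - 30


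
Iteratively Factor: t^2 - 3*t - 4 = (t - 4)*(t + 1)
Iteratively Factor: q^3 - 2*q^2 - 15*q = (q + 3)*(q^2 - 5*q) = q*(q + 3)*(q - 5)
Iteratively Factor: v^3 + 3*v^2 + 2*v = (v + 1)*(v^2 + 2*v) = (v + 1)*(v + 2)*(v)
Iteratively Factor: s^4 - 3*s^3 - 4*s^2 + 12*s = (s + 2)*(s^3 - 5*s^2 + 6*s) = (s - 3)*(s + 2)*(s^2 - 2*s) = s*(s - 3)*(s + 2)*(s - 2)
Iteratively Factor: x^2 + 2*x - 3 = (x + 3)*(x - 1)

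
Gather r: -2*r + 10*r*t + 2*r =10*r*t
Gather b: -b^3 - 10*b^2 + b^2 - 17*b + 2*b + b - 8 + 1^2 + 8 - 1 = -b^3 - 9*b^2 - 14*b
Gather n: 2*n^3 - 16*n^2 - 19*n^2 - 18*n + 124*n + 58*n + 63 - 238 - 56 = 2*n^3 - 35*n^2 + 164*n - 231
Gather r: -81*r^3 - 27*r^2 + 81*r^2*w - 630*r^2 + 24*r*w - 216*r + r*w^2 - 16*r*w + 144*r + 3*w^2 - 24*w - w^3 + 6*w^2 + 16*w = -81*r^3 + r^2*(81*w - 657) + r*(w^2 + 8*w - 72) - w^3 + 9*w^2 - 8*w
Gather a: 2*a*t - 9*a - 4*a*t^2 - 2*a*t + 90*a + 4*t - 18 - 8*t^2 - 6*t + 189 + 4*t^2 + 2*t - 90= a*(81 - 4*t^2) - 4*t^2 + 81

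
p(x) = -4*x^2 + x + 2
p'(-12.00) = 97.00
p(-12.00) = -586.00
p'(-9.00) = 73.00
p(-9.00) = -331.00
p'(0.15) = -0.20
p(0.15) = 2.06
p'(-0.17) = 2.36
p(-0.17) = 1.71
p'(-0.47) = 4.76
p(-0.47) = 0.65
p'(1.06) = -7.48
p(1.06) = -1.43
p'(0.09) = 0.28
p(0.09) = 2.06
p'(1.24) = -8.92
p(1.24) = -2.91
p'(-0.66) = 6.28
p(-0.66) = -0.40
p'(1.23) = -8.84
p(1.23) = -2.82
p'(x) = 1 - 8*x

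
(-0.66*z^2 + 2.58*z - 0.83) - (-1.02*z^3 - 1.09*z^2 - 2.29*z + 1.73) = 1.02*z^3 + 0.43*z^2 + 4.87*z - 2.56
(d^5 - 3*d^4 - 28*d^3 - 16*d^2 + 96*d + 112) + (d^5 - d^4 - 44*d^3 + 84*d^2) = 2*d^5 - 4*d^4 - 72*d^3 + 68*d^2 + 96*d + 112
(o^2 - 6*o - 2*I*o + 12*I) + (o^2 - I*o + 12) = 2*o^2 - 6*o - 3*I*o + 12 + 12*I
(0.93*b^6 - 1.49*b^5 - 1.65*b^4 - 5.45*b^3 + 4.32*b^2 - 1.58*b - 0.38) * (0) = 0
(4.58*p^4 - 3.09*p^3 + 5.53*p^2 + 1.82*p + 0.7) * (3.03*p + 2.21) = 13.8774*p^5 + 0.759100000000002*p^4 + 9.927*p^3 + 17.7359*p^2 + 6.1432*p + 1.547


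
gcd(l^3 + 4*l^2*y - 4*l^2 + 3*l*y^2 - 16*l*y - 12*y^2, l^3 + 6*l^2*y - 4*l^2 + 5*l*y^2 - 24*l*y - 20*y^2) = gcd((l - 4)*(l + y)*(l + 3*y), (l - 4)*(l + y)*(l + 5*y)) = l^2 + l*y - 4*l - 4*y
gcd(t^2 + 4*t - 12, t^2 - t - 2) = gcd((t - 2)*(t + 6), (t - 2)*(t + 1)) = t - 2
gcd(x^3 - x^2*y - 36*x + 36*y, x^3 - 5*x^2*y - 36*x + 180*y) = x^2 - 36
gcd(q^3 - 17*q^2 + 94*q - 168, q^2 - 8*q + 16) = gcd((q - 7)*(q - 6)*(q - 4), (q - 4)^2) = q - 4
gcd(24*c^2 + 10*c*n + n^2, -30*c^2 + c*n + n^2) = 6*c + n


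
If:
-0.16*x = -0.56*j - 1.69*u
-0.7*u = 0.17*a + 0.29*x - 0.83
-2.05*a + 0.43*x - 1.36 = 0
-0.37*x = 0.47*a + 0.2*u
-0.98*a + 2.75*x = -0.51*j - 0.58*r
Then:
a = -0.64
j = -3.87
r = 1.79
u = 1.29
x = 0.11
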